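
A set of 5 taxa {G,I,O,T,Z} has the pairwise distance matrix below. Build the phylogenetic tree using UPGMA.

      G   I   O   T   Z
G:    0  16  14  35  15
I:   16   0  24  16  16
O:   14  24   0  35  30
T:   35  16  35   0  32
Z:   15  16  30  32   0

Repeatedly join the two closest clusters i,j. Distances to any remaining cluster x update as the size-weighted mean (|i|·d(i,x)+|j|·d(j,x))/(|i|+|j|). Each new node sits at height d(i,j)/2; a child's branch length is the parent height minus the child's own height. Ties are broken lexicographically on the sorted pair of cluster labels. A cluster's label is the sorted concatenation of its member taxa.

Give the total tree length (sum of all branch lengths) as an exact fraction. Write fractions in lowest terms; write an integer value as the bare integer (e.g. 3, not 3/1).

step 1: merge (G,O) at d=14; branch lengths G→7, O→7; new cluster GO
  updated: d(GO,I)=20, d(GO,T)=35, d(GO,Z)=45/2
step 2: merge (I,T) at d=16; branch lengths I→8, T→8; new cluster IT
  updated: d(GO,IT)=55/2, d(IT,Z)=24
step 3: merge (GO,Z) at d=45/2; branch lengths GO→17/4, Z→45/4; new cluster GOZ
  updated: d(GOZ,IT)=79/3
step 4: merge (GOZ,IT) at d=79/3; branch lengths GOZ→23/12, IT→31/6; new cluster GIOTZ
final tree: (((G:7,O:7):17/4,Z:45/4):23/12,(I:8,T:8):31/6)
total length: 631/12

631/12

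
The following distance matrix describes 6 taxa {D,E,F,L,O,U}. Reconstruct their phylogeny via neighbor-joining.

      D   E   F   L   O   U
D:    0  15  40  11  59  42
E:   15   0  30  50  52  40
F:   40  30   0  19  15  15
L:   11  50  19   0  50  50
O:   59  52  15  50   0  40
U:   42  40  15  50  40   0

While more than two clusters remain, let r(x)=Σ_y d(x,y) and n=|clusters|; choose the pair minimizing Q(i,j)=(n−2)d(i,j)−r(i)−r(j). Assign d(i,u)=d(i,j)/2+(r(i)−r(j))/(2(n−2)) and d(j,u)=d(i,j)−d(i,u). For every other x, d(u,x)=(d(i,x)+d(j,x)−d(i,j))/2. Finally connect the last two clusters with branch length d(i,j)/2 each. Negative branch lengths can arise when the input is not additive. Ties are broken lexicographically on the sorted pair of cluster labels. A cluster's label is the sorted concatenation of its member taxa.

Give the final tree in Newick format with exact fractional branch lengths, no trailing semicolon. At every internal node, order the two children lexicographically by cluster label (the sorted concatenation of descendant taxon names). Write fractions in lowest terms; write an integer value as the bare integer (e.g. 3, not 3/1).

(((((D:31/8,L:57/8):145/12,E:179/12):49/4,U:29/2):11/2,F:-37/8):157/16,O:157/16)

iteration 1: select D,L (d=11, Q=-303); attach at lengths (31/8, 57/8); label the merged cluster DL
  updated: d(DL,E)=27, d(DL,F)=24, d(DL,O)=49, d(DL,U)=81/2
iteration 2: select DL,E (d=27, Q=-417/2); attach at lengths (145/12, 179/12); label the merged cluster DEL
  updated: d(DEL,F)=27/2, d(DEL,O)=37, d(DEL,U)=107/4
iteration 3: select DEL,U (d=107/4, Q=-211/2); attach at lengths (49/4, 29/2); label the merged cluster DELU
  updated: d(DELU,F)=7/8, d(DELU,O)=201/8
iteration 4: select DELU,F (d=7/8, Q=-41); attach at lengths (11/2, -37/8); label the merged cluster DEFLU
  updated: d(DEFLU,O)=157/8
iteration 5: select DEFLU,O (d=157/8); attach at lengths (157/16, 157/16); label the merged cluster DEFLOU
final tree: (((((D:31/8,L:57/8):145/12,E:179/12):49/4,U:29/2):11/2,F:-37/8):157/16,O:157/16)
total length: 341/4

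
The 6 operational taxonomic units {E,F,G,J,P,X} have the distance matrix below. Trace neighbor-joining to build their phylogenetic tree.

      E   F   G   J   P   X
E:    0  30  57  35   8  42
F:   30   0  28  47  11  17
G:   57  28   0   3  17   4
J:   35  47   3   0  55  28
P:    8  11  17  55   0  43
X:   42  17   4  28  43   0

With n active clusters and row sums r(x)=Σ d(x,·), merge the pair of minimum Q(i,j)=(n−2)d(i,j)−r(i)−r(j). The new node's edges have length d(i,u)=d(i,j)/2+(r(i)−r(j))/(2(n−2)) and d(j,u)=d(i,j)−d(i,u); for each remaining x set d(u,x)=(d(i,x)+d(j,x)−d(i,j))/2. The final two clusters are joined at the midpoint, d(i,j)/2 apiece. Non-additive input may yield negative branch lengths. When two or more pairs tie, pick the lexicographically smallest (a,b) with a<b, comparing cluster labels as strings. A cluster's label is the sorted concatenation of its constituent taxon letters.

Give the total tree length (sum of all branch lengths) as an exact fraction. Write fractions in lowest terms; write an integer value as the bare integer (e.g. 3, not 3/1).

233/4

1. join E+P (d=8, Q=-274) ⇒ EP; edges |E|=35/4, |P|=-3/4
  updated: d(EP,F)=33/2, d(EP,G)=33, d(EP,J)=41, d(EP,X)=77/2
2. join EP+F (d=33/2, Q=-188) ⇒ EFP; edges |EP|=35/3, |F|=29/6
  updated: d(EFP,G)=89/4, d(EFP,J)=143/4, d(EFP,X)=39/2
3. join EFP+X (d=39/2, Q=-90) ⇒ EFPX; edges |EFP|=65/4, |X|=13/4
  updated: d(EFPX,G)=27/8, d(EFPX,J)=177/8
4. join EFPX+G (d=27/8, Q=-57/2) ⇒ EFGPX; edges |EFPX|=45/4, |G|=-63/8
  updated: d(EFGPX,J)=87/8
5. join EFGPX+J (d=87/8) ⇒ EFGJPX; edges |EFGPX|=87/16, |J|=87/16
final tree: (((((E:35/4,P:-3/4):35/3,F:29/6):65/4,X:13/4):45/4,G:-63/8):87/16,J:87/16)
total length: 233/4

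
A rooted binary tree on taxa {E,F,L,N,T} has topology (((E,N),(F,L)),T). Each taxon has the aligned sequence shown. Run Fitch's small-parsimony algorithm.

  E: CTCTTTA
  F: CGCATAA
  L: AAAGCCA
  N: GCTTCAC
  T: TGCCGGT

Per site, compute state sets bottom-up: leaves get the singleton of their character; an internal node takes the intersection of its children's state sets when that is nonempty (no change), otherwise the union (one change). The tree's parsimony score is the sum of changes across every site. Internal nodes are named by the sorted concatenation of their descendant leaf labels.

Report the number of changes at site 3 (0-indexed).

3

site 0, node EN: E={C} ∪ N={G} → {C,G} (+1)
site 0, node FL: F={C} ∪ L={A} → {A,C} (+1)
site 0, node EFLN: EN={C,G} ∩ FL={A,C} → {C} (+0)
site 0, node EFLNT: EFLN={C} ∪ T={T} → {C,T} (+1)
site 1, node EN: E={T} ∪ N={C} → {C,T} (+1)
site 1, node FL: F={G} ∪ L={A} → {A,G} (+1)
site 1, node EFLN: EN={C,T} ∪ FL={A,G} → {A,C,G,T} (+1)
site 1, node EFLNT: EFLN={A,C,G,T} ∩ T={G} → {G} (+0)
site 2, node EN: E={C} ∪ N={T} → {C,T} (+1)
site 2, node FL: F={C} ∪ L={A} → {A,C} (+1)
site 2, node EFLN: EN={C,T} ∩ FL={A,C} → {C} (+0)
site 2, node EFLNT: EFLN={C} ∩ T={C} → {C} (+0)
site 3, node EN: E={T} ∩ N={T} → {T} (+0)
site 3, node FL: F={A} ∪ L={G} → {A,G} (+1)
site 3, node EFLN: EN={T} ∪ FL={A,G} → {A,G,T} (+1)
site 3, node EFLNT: EFLN={A,G,T} ∪ T={C} → {A,C,G,T} (+1)
site 4, node EN: E={T} ∪ N={C} → {C,T} (+1)
site 4, node FL: F={T} ∪ L={C} → {C,T} (+1)
site 4, node EFLN: EN={C,T} ∩ FL={C,T} → {C,T} (+0)
site 4, node EFLNT: EFLN={C,T} ∪ T={G} → {C,G,T} (+1)
site 5, node EN: E={T} ∪ N={A} → {A,T} (+1)
site 5, node FL: F={A} ∪ L={C} → {A,C} (+1)
site 5, node EFLN: EN={A,T} ∩ FL={A,C} → {A} (+0)
site 5, node EFLNT: EFLN={A} ∪ T={G} → {A,G} (+1)
site 6, node EN: E={A} ∪ N={C} → {A,C} (+1)
site 6, node FL: F={A} ∩ L={A} → {A} (+0)
site 6, node EFLN: EN={A,C} ∩ FL={A} → {A} (+0)
site 6, node EFLNT: EFLN={A} ∪ T={T} → {A,T} (+1)
per-site changes: [3, 3, 2, 3, 3, 3, 2]; total = 19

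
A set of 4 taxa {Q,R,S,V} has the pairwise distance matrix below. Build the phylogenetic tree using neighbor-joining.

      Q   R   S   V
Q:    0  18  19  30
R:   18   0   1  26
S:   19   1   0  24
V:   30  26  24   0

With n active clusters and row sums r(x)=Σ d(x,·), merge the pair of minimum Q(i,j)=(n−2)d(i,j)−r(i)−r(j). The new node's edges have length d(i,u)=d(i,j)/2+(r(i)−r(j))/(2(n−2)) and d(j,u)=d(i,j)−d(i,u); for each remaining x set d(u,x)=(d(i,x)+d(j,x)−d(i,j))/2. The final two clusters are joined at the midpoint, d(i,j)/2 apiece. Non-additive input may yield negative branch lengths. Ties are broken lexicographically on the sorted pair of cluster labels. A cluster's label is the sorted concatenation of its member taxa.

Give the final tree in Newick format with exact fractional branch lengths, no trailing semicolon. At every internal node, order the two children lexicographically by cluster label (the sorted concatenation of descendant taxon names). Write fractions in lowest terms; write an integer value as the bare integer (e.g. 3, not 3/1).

step 1: merge (Q,V) at d=30, Q=-87; branch lengths Q→47/4, V→73/4; new cluster QV
  updated: d(QV,R)=7, d(QV,S)=13/2
step 2: merge (QV,R) at d=7, Q=-29/2; branch lengths QV→25/4, R→3/4; new cluster QRV
  updated: d(QRV,S)=1/4
step 3: merge (QRV,S) at d=1/4; branch lengths QRV→1/8, S→1/8; new cluster QRSV
final tree: (((Q:47/4,V:73/4):25/4,R:3/4):1/8,S:1/8)
total length: 149/4

(((Q:47/4,V:73/4):25/4,R:3/4):1/8,S:1/8)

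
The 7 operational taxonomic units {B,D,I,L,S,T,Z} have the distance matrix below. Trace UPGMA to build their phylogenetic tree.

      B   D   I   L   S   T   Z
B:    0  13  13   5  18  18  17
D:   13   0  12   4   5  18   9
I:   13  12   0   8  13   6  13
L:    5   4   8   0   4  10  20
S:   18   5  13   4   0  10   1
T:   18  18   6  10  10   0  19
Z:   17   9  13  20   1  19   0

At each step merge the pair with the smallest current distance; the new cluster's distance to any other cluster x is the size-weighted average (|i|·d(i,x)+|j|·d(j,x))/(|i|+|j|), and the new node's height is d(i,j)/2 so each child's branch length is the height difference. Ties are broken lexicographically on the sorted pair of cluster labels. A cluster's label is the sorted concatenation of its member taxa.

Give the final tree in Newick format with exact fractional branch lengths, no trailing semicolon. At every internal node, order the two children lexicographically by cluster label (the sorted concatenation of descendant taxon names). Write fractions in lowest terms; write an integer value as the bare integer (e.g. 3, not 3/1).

iteration 1: select S,Z (d=1); attach at lengths (1/2, 1/2); label the merged cluster SZ
  updated: d(B,SZ)=35/2, d(D,SZ)=7, d(I,SZ)=13, d(L,SZ)=12, d(SZ,T)=29/2
iteration 2: select D,L (d=4); attach at lengths (2, 2); label the merged cluster DL
  updated: d(B,DL)=9, d(DL,I)=10, d(DL,SZ)=19/2, d(DL,T)=14
iteration 3: select I,T (d=6); attach at lengths (3, 3); label the merged cluster IT
  updated: d(B,IT)=31/2, d(DL,IT)=12, d(IT,SZ)=55/4
iteration 4: select B,DL (d=9); attach at lengths (9/2, 5/2); label the merged cluster BDL
  updated: d(BDL,IT)=79/6, d(BDL,SZ)=73/6
iteration 5: select BDL,SZ (d=73/6); attach at lengths (19/12, 67/12); label the merged cluster BDLSZ
  updated: d(BDLSZ,IT)=67/5
iteration 6: select BDLSZ,IT (d=67/5); attach at lengths (37/60, 37/10); label the merged cluster BDILSTZ
final tree: (((B:9/2,(D:2,L:2):5/2):19/12,(S:1/2,Z:1/2):67/12):37/60,(I:3,T:3):37/10)
total length: 1769/60

(((B:9/2,(D:2,L:2):5/2):19/12,(S:1/2,Z:1/2):67/12):37/60,(I:3,T:3):37/10)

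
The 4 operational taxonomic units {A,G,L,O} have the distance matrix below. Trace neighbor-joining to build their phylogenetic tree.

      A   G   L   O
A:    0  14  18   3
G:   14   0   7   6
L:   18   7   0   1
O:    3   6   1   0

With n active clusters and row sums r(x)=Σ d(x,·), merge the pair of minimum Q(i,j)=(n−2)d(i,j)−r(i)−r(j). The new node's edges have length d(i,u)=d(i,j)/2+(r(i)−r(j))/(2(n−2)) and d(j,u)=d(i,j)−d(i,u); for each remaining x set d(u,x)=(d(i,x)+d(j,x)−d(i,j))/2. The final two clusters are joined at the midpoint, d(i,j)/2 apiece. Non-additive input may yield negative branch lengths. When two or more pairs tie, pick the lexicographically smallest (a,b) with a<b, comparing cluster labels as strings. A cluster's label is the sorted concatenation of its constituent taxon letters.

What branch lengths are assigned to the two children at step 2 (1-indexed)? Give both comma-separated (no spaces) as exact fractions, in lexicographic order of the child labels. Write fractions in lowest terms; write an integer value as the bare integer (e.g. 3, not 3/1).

step 1: merge (A,O) at d=3, Q=-39; branch lengths A→31/4, O→-19/4; new cluster AO
  updated: d(AO,G)=17/2, d(AO,L)=8
step 2: merge (AO,G) at d=17/2, Q=-47/2; branch lengths AO→19/4, G→15/4; new cluster AGO
  updated: d(AGO,L)=13/4
step 3: merge (AGO,L) at d=13/4; branch lengths AGO→13/8, L→13/8; new cluster AGLO
final tree: (((A:31/4,O:-19/4):19/4,G:15/4):13/8,L:13/8)
total length: 59/4

19/4,15/4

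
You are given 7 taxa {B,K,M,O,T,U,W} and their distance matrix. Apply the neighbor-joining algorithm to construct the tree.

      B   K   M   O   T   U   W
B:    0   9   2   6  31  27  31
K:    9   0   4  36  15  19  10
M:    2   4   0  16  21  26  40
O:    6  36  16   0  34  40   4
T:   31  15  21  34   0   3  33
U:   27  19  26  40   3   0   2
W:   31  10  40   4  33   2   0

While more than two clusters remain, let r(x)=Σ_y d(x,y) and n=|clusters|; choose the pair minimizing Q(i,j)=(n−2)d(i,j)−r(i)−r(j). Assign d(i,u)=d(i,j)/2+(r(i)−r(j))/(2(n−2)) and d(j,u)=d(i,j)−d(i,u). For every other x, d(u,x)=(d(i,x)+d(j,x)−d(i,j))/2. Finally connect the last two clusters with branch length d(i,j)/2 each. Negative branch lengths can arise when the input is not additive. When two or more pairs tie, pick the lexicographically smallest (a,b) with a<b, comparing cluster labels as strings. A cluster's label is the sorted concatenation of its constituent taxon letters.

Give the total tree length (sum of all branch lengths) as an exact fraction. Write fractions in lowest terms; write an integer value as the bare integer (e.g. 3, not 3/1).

1. join T+U (d=3, Q=-239) ⇒ TU; edges |T|=7/2, |U|=-1/2
  updated: d(B,TU)=55/2, d(K,TU)=31/2, d(M,TU)=22, d(O,TU)=71/2, d(TU,W)=16
2. join O+W (d=4, Q=-365/2) ⇒ OW; edges |O|=25/16, |W|=39/16
  updated: d(B,OW)=33/2, d(K,OW)=21, d(M,OW)=26, d(OW,TU)=95/4
3. join OW+TU (d=95/4, Q=-419/4) ⇒ OTUW; edges |OW|=93/8, |TU|=97/8
  updated: d(B,OTUW)=81/8, d(K,OTUW)=51/8, d(M,OTUW)=97/8
4. join B+M (d=2, Q=-141/4) ⇒ BM; edges |B|=7/4, |M|=1/4
  updated: d(BM,K)=11/2, d(BM,OTUW)=81/8
5. join BM+K (d=11/2, Q=-22) ⇒ BKM; edges |BM|=37/8, |K|=7/8
  updated: d(BKM,OTUW)=11/2
6. join BKM+OTUW (d=11/2) ⇒ BKMOTUW; edges |BKM|=11/4, |OTUW|=11/4
final tree: (((B:7/4,M:1/4):37/8,K:7/8):11/4,((O:25/16,W:39/16):93/8,(T:7/2,U:-1/2):97/8):11/4)
total length: 175/4

175/4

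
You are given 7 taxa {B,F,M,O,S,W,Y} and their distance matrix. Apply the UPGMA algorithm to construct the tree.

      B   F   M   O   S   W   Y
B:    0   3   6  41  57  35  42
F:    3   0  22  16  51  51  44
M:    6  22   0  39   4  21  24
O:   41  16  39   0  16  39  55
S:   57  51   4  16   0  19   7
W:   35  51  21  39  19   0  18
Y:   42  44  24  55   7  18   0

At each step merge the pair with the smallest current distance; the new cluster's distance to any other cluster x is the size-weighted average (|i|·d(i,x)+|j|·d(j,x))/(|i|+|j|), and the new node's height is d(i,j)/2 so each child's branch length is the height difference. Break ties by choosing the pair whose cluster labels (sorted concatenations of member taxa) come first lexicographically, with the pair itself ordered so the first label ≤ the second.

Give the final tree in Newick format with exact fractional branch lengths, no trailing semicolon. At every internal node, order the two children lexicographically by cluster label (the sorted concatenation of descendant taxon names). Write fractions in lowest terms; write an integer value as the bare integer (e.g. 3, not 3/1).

1. join B+F (d=3) ⇒ BF; edges |B|=3/2, |F|=3/2
  updated: d(BF,M)=14, d(BF,O)=57/2, d(BF,S)=54, d(BF,W)=43, d(BF,Y)=43
2. join M+S (d=4) ⇒ MS; edges |M|=2, |S|=2
  updated: d(BF,MS)=34, d(MS,O)=55/2, d(MS,W)=20, d(MS,Y)=31/2
3. join MS+Y (d=31/2) ⇒ MSY; edges |MS|=23/4, |Y|=31/4
  updated: d(BF,MSY)=37, d(MSY,O)=110/3, d(MSY,W)=58/3
4. join MSY+W (d=58/3) ⇒ MSWY; edges |MSY|=23/12, |W|=29/3
  updated: d(BF,MSWY)=77/2, d(MSWY,O)=149/4
5. join BF+O (d=57/2) ⇒ BFO; edges |BF|=51/4, |O|=57/4
  updated: d(BFO,MSWY)=457/12
6. join BFO+MSWY (d=457/12) ⇒ BFMOSWY; edges |BFO|=115/24, |MSWY|=75/8
final tree: (((B:3/2,F:3/2):51/4,O:57/4):115/24,(((M:2,S:2):23/4,Y:31/4):23/12,W:29/3):75/8)
total length: 293/4

(((B:3/2,F:3/2):51/4,O:57/4):115/24,(((M:2,S:2):23/4,Y:31/4):23/12,W:29/3):75/8)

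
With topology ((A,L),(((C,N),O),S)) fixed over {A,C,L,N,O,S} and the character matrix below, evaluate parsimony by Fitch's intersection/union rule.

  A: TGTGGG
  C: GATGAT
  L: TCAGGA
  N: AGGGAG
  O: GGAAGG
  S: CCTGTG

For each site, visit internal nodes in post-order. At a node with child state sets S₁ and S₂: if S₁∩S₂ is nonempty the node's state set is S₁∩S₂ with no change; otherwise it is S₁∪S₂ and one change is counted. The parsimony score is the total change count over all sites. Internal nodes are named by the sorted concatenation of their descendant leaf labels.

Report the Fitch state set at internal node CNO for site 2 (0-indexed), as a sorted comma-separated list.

AL@0: {T} ∩ {T} = {T} (intersection, +0)
CN@0: {G} ∪ {A} = {A,G} (union, +1)
CNO@0: {A,G} ∩ {G} = {G} (intersection, +0)
CNOS@0: {G} ∪ {C} = {C,G} (union, +1)
ACLNOS@0: {T} ∪ {C,G} = {C,G,T} (union, +1)
AL@1: {G} ∪ {C} = {C,G} (union, +1)
CN@1: {A} ∪ {G} = {A,G} (union, +1)
CNO@1: {A,G} ∩ {G} = {G} (intersection, +0)
CNOS@1: {G} ∪ {C} = {C,G} (union, +1)
ACLNOS@1: {C,G} ∩ {C,G} = {C,G} (intersection, +0)
AL@2: {T} ∪ {A} = {A,T} (union, +1)
CN@2: {T} ∪ {G} = {G,T} (union, +1)
CNO@2: {G,T} ∪ {A} = {A,G,T} (union, +1)
CNOS@2: {A,G,T} ∩ {T} = {T} (intersection, +0)
ACLNOS@2: {A,T} ∩ {T} = {T} (intersection, +0)
AL@3: {G} ∩ {G} = {G} (intersection, +0)
CN@3: {G} ∩ {G} = {G} (intersection, +0)
CNO@3: {G} ∪ {A} = {A,G} (union, +1)
CNOS@3: {A,G} ∩ {G} = {G} (intersection, +0)
ACLNOS@3: {G} ∩ {G} = {G} (intersection, +0)
AL@4: {G} ∩ {G} = {G} (intersection, +0)
CN@4: {A} ∩ {A} = {A} (intersection, +0)
CNO@4: {A} ∪ {G} = {A,G} (union, +1)
CNOS@4: {A,G} ∪ {T} = {A,G,T} (union, +1)
ACLNOS@4: {G} ∩ {A,G,T} = {G} (intersection, +0)
AL@5: {G} ∪ {A} = {A,G} (union, +1)
CN@5: {T} ∪ {G} = {G,T} (union, +1)
CNO@5: {G,T} ∩ {G} = {G} (intersection, +0)
CNOS@5: {G} ∩ {G} = {G} (intersection, +0)
ACLNOS@5: {A,G} ∩ {G} = {G} (intersection, +0)
per-site changes: [3, 3, 3, 1, 2, 2]; total = 14

A,G,T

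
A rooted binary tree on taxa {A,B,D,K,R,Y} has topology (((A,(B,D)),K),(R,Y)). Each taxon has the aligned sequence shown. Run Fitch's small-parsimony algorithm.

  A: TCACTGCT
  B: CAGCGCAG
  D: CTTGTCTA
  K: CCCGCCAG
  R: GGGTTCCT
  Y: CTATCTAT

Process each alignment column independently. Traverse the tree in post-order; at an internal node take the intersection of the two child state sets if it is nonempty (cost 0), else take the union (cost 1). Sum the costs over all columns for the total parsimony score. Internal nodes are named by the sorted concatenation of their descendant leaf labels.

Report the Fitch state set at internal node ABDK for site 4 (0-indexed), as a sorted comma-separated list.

site 0, node BD: B={C} ∩ D={C} → {C} (+0)
site 0, node ABD: A={T} ∪ BD={C} → {C,T} (+1)
site 0, node ABDK: ABD={C,T} ∩ K={C} → {C} (+0)
site 0, node RY: R={G} ∪ Y={C} → {C,G} (+1)
site 0, node ABDKRY: ABDK={C} ∩ RY={C,G} → {C} (+0)
site 1, node BD: B={A} ∪ D={T} → {A,T} (+1)
site 1, node ABD: A={C} ∪ BD={A,T} → {A,C,T} (+1)
site 1, node ABDK: ABD={A,C,T} ∩ K={C} → {C} (+0)
site 1, node RY: R={G} ∪ Y={T} → {G,T} (+1)
site 1, node ABDKRY: ABDK={C} ∪ RY={G,T} → {C,G,T} (+1)
site 2, node BD: B={G} ∪ D={T} → {G,T} (+1)
site 2, node ABD: A={A} ∪ BD={G,T} → {A,G,T} (+1)
site 2, node ABDK: ABD={A,G,T} ∪ K={C} → {A,C,G,T} (+1)
site 2, node RY: R={G} ∪ Y={A} → {A,G} (+1)
site 2, node ABDKRY: ABDK={A,C,G,T} ∩ RY={A,G} → {A,G} (+0)
site 3, node BD: B={C} ∪ D={G} → {C,G} (+1)
site 3, node ABD: A={C} ∩ BD={C,G} → {C} (+0)
site 3, node ABDK: ABD={C} ∪ K={G} → {C,G} (+1)
site 3, node RY: R={T} ∩ Y={T} → {T} (+0)
site 3, node ABDKRY: ABDK={C,G} ∪ RY={T} → {C,G,T} (+1)
site 4, node BD: B={G} ∪ D={T} → {G,T} (+1)
site 4, node ABD: A={T} ∩ BD={G,T} → {T} (+0)
site 4, node ABDK: ABD={T} ∪ K={C} → {C,T} (+1)
site 4, node RY: R={T} ∪ Y={C} → {C,T} (+1)
site 4, node ABDKRY: ABDK={C,T} ∩ RY={C,T} → {C,T} (+0)
site 5, node BD: B={C} ∩ D={C} → {C} (+0)
site 5, node ABD: A={G} ∪ BD={C} → {C,G} (+1)
site 5, node ABDK: ABD={C,G} ∩ K={C} → {C} (+0)
site 5, node RY: R={C} ∪ Y={T} → {C,T} (+1)
site 5, node ABDKRY: ABDK={C} ∩ RY={C,T} → {C} (+0)
site 6, node BD: B={A} ∪ D={T} → {A,T} (+1)
site 6, node ABD: A={C} ∪ BD={A,T} → {A,C,T} (+1)
site 6, node ABDK: ABD={A,C,T} ∩ K={A} → {A} (+0)
site 6, node RY: R={C} ∪ Y={A} → {A,C} (+1)
site 6, node ABDKRY: ABDK={A} ∩ RY={A,C} → {A} (+0)
site 7, node BD: B={G} ∪ D={A} → {A,G} (+1)
site 7, node ABD: A={T} ∪ BD={A,G} → {A,G,T} (+1)
site 7, node ABDK: ABD={A,G,T} ∩ K={G} → {G} (+0)
site 7, node RY: R={T} ∩ Y={T} → {T} (+0)
site 7, node ABDKRY: ABDK={G} ∪ RY={T} → {G,T} (+1)
per-site changes: [2, 4, 4, 3, 3, 2, 3, 3]; total = 24

C,T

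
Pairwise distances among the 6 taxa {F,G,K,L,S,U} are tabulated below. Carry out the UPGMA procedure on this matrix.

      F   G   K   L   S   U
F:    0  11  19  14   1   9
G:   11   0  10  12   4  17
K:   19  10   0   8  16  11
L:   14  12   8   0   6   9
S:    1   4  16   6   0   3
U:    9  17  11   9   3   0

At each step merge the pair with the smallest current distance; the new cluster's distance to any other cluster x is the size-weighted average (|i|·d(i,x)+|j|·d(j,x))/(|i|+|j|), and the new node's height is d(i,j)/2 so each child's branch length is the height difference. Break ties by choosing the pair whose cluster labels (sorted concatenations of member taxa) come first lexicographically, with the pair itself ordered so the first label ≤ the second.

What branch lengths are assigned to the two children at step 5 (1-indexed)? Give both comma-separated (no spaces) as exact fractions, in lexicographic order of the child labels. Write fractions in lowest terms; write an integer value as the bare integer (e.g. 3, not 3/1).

iteration 1: select F,S (d=1); attach at lengths (1/2, 1/2); label the merged cluster FS
  updated: d(FS,G)=15/2, d(FS,K)=35/2, d(FS,L)=10, d(FS,U)=6
iteration 2: select FS,U (d=6); attach at lengths (5/2, 3); label the merged cluster FSU
  updated: d(FSU,G)=32/3, d(FSU,K)=46/3, d(FSU,L)=29/3
iteration 3: select K,L (d=8); attach at lengths (4, 4); label the merged cluster KL
  updated: d(FSU,KL)=25/2, d(G,KL)=11
iteration 4: select FSU,G (d=32/3); attach at lengths (7/3, 16/3); label the merged cluster FGSU
  updated: d(FGSU,KL)=97/8
iteration 5: select FGSU,KL (d=97/8); attach at lengths (35/48, 33/16); label the merged cluster FGKLSU
final tree: ((((F:1/2,S:1/2):5/2,U:3):7/3,G:16/3):35/48,(K:4,L:4):33/16)
total length: 599/24

35/48,33/16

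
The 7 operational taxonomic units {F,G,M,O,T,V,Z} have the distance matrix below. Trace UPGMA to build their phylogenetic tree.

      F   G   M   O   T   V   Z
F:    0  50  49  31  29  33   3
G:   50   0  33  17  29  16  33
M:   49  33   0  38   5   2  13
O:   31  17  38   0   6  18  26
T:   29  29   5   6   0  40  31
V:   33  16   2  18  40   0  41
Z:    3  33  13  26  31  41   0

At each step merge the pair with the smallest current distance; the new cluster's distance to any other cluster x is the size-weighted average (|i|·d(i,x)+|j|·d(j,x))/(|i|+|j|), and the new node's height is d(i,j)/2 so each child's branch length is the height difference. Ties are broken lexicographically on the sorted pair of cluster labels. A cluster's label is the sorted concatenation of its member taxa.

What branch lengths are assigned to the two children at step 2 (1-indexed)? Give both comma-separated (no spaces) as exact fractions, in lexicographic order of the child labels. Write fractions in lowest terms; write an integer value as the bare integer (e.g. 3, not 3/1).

3/2,3/2

1. join M+V (d=2) ⇒ MV; edges |M|=1, |V|=1
  updated: d(F,MV)=41, d(G,MV)=49/2, d(MV,O)=28, d(MV,T)=45/2, d(MV,Z)=27
2. join F+Z (d=3) ⇒ FZ; edges |F|=3/2, |Z|=3/2
  updated: d(FZ,G)=83/2, d(FZ,MV)=34, d(FZ,O)=57/2, d(FZ,T)=30
3. join O+T (d=6) ⇒ OT; edges |O|=3, |T|=3
  updated: d(FZ,OT)=117/4, d(G,OT)=23, d(MV,OT)=101/4
4. join G+OT (d=23) ⇒ GOT; edges |G|=23/2, |OT|=17/2
  updated: d(FZ,GOT)=100/3, d(GOT,MV)=25
5. join GOT+MV (d=25) ⇒ GMOTV; edges |GOT|=1, |MV|=23/2
  updated: d(FZ,GMOTV)=168/5
6. join FZ+GMOTV (d=168/5) ⇒ FGMOTVZ; edges |FZ|=153/10, |GMOTV|=43/10
final tree: ((F:3/2,Z:3/2):153/10,((G:23/2,(O:3,T:3):17/2):1,(M:1,V:1):23/2):43/10)
total length: 631/10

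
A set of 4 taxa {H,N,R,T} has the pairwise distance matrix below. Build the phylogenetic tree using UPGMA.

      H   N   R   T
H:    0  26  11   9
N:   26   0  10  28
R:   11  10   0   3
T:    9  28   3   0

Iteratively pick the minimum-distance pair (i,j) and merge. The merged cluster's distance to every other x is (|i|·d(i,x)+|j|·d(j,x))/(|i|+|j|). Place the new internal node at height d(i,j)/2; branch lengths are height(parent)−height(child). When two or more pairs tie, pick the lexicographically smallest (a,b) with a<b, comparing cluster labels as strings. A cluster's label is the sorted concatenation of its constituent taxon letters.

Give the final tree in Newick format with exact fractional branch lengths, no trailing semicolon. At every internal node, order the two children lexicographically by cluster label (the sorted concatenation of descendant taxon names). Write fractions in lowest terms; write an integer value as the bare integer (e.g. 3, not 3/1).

((H:5,(R:3/2,T:3/2):7/2):17/3,N:32/3)

step 1: merge (R,T) at d=3; branch lengths R→3/2, T→3/2; new cluster RT
  updated: d(H,RT)=10, d(N,RT)=19
step 2: merge (H,RT) at d=10; branch lengths H→5, RT→7/2; new cluster HRT
  updated: d(HRT,N)=64/3
step 3: merge (HRT,N) at d=64/3; branch lengths HRT→17/3, N→32/3; new cluster HNRT
final tree: ((H:5,(R:3/2,T:3/2):7/2):17/3,N:32/3)
total length: 167/6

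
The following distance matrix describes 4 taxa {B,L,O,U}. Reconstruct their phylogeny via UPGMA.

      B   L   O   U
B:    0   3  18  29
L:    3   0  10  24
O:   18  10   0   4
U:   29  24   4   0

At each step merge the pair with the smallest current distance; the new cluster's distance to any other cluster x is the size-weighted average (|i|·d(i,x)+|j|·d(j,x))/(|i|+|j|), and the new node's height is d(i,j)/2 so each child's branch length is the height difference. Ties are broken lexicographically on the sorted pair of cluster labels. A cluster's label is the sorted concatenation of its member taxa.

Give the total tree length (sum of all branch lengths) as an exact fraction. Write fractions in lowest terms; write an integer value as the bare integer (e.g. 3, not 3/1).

95/4

1. join B+L (d=3) ⇒ BL; edges |B|=3/2, |L|=3/2
  updated: d(BL,O)=14, d(BL,U)=53/2
2. join O+U (d=4) ⇒ OU; edges |O|=2, |U|=2
  updated: d(BL,OU)=81/4
3. join BL+OU (d=81/4) ⇒ BLOU; edges |BL|=69/8, |OU|=65/8
final tree: ((B:3/2,L:3/2):69/8,(O:2,U:2):65/8)
total length: 95/4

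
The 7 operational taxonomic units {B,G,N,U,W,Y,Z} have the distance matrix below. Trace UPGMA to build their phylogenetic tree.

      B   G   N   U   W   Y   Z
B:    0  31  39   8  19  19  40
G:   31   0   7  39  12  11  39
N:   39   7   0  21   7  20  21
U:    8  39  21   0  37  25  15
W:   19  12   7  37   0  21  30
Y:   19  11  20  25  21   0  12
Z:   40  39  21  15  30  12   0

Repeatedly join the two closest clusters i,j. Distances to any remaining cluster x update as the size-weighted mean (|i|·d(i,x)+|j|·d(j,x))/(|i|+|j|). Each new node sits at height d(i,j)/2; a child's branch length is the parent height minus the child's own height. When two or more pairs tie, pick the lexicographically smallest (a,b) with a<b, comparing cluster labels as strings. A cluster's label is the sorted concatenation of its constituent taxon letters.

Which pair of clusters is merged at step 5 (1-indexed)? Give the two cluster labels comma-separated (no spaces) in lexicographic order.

GNW,YZ

step 1: merge (G,N) at d=7; branch lengths G→7/2, N→7/2; new cluster GN
  updated: d(B,GN)=35, d(GN,U)=30, d(GN,W)=19/2, d(GN,Y)=31/2, d(GN,Z)=30
step 2: merge (B,U) at d=8; branch lengths B→4, U→4; new cluster BU
  updated: d(BU,GN)=65/2, d(BU,W)=28, d(BU,Y)=22, d(BU,Z)=55/2
step 3: merge (GN,W) at d=19/2; branch lengths GN→5/4, W→19/4; new cluster GNW
  updated: d(BU,GNW)=31, d(GNW,Y)=52/3, d(GNW,Z)=30
step 4: merge (Y,Z) at d=12; branch lengths Y→6, Z→6; new cluster YZ
  updated: d(BU,YZ)=99/4, d(GNW,YZ)=71/3
step 5: merge (GNW,YZ) at d=71/3; branch lengths GNW→85/12, YZ→35/6; new cluster GNWYZ
  updated: d(BU,GNWYZ)=57/2
step 6: merge (BU,GNWYZ) at d=57/2; branch lengths BU→41/4, GNWYZ→29/12; new cluster BGNUWYZ
final tree: ((B:4,U:4):41/4,(((G:7/2,N:7/2):5/4,W:19/4):85/12,(Y:6,Z:6):35/6):29/12)
total length: 703/12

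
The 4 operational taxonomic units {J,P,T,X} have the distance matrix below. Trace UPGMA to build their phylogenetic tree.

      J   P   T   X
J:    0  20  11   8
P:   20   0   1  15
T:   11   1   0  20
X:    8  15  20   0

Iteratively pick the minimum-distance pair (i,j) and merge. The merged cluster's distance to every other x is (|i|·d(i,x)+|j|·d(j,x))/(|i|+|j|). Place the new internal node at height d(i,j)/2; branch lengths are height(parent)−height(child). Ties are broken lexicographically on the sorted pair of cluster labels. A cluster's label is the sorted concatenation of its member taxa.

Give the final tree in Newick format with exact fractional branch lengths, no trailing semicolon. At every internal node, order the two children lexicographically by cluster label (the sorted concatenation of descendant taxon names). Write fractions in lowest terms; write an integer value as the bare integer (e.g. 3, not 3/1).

((J:4,X:4):17/4,(P:1/2,T:1/2):31/4)

1. join P+T (d=1) ⇒ PT; edges |P|=1/2, |T|=1/2
  updated: d(J,PT)=31/2, d(PT,X)=35/2
2. join J+X (d=8) ⇒ JX; edges |J|=4, |X|=4
  updated: d(JX,PT)=33/2
3. join JX+PT (d=33/2) ⇒ JPTX; edges |JX|=17/4, |PT|=31/4
final tree: ((J:4,X:4):17/4,(P:1/2,T:1/2):31/4)
total length: 21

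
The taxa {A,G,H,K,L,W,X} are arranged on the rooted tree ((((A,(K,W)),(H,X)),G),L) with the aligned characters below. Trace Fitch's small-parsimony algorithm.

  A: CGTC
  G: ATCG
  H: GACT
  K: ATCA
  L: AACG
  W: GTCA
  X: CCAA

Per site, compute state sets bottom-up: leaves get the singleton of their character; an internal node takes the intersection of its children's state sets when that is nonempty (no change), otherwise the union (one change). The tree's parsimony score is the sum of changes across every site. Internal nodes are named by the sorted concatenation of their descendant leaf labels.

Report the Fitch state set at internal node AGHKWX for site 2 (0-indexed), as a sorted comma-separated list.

C

[col 0] KW: children K:{A}, W:{G} ∪→ {A,G}; cost 1
[col 0] AKW: children A:{C}, KW:{A,G} ∪→ {A,C,G}; cost 1
[col 0] HX: children H:{G}, X:{C} ∪→ {C,G}; cost 1
[col 0] AHKWX: children AKW:{A,C,G}, HX:{C,G} ∩→ {C,G}; cost 0
[col 0] AGHKWX: children AHKWX:{C,G}, G:{A} ∪→ {A,C,G}; cost 1
[col 0] AGHKLWX: children AGHKWX:{A,C,G}, L:{A} ∩→ {A}; cost 0
[col 1] KW: children K:{T}, W:{T} ∩→ {T}; cost 0
[col 1] AKW: children A:{G}, KW:{T} ∪→ {G,T}; cost 1
[col 1] HX: children H:{A}, X:{C} ∪→ {A,C}; cost 1
[col 1] AHKWX: children AKW:{G,T}, HX:{A,C} ∪→ {A,C,G,T}; cost 1
[col 1] AGHKWX: children AHKWX:{A,C,G,T}, G:{T} ∩→ {T}; cost 0
[col 1] AGHKLWX: children AGHKWX:{T}, L:{A} ∪→ {A,T}; cost 1
[col 2] KW: children K:{C}, W:{C} ∩→ {C}; cost 0
[col 2] AKW: children A:{T}, KW:{C} ∪→ {C,T}; cost 1
[col 2] HX: children H:{C}, X:{A} ∪→ {A,C}; cost 1
[col 2] AHKWX: children AKW:{C,T}, HX:{A,C} ∩→ {C}; cost 0
[col 2] AGHKWX: children AHKWX:{C}, G:{C} ∩→ {C}; cost 0
[col 2] AGHKLWX: children AGHKWX:{C}, L:{C} ∩→ {C}; cost 0
[col 3] KW: children K:{A}, W:{A} ∩→ {A}; cost 0
[col 3] AKW: children A:{C}, KW:{A} ∪→ {A,C}; cost 1
[col 3] HX: children H:{T}, X:{A} ∪→ {A,T}; cost 1
[col 3] AHKWX: children AKW:{A,C}, HX:{A,T} ∩→ {A}; cost 0
[col 3] AGHKWX: children AHKWX:{A}, G:{G} ∪→ {A,G}; cost 1
[col 3] AGHKLWX: children AGHKWX:{A,G}, L:{G} ∩→ {G}; cost 0
per-site changes: [4, 4, 2, 3]; total = 13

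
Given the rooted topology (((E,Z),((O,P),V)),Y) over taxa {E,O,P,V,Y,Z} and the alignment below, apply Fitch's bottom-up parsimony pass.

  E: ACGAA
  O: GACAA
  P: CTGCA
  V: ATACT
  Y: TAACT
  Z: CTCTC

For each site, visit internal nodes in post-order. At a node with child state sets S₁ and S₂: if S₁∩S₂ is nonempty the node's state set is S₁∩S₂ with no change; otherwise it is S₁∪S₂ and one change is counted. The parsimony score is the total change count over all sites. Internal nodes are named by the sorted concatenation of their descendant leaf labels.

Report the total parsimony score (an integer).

[col 0] EZ: children E:{A}, Z:{C} ∪→ {A,C}; cost 1
[col 0] OP: children O:{G}, P:{C} ∪→ {C,G}; cost 1
[col 0] OPV: children OP:{C,G}, V:{A} ∪→ {A,C,G}; cost 1
[col 0] EOPVZ: children EZ:{A,C}, OPV:{A,C,G} ∩→ {A,C}; cost 0
[col 0] EOPVYZ: children EOPVZ:{A,C}, Y:{T} ∪→ {A,C,T}; cost 1
[col 1] EZ: children E:{C}, Z:{T} ∪→ {C,T}; cost 1
[col 1] OP: children O:{A}, P:{T} ∪→ {A,T}; cost 1
[col 1] OPV: children OP:{A,T}, V:{T} ∩→ {T}; cost 0
[col 1] EOPVZ: children EZ:{C,T}, OPV:{T} ∩→ {T}; cost 0
[col 1] EOPVYZ: children EOPVZ:{T}, Y:{A} ∪→ {A,T}; cost 1
[col 2] EZ: children E:{G}, Z:{C} ∪→ {C,G}; cost 1
[col 2] OP: children O:{C}, P:{G} ∪→ {C,G}; cost 1
[col 2] OPV: children OP:{C,G}, V:{A} ∪→ {A,C,G}; cost 1
[col 2] EOPVZ: children EZ:{C,G}, OPV:{A,C,G} ∩→ {C,G}; cost 0
[col 2] EOPVYZ: children EOPVZ:{C,G}, Y:{A} ∪→ {A,C,G}; cost 1
[col 3] EZ: children E:{A}, Z:{T} ∪→ {A,T}; cost 1
[col 3] OP: children O:{A}, P:{C} ∪→ {A,C}; cost 1
[col 3] OPV: children OP:{A,C}, V:{C} ∩→ {C}; cost 0
[col 3] EOPVZ: children EZ:{A,T}, OPV:{C} ∪→ {A,C,T}; cost 1
[col 3] EOPVYZ: children EOPVZ:{A,C,T}, Y:{C} ∩→ {C}; cost 0
[col 4] EZ: children E:{A}, Z:{C} ∪→ {A,C}; cost 1
[col 4] OP: children O:{A}, P:{A} ∩→ {A}; cost 0
[col 4] OPV: children OP:{A}, V:{T} ∪→ {A,T}; cost 1
[col 4] EOPVZ: children EZ:{A,C}, OPV:{A,T} ∩→ {A}; cost 0
[col 4] EOPVYZ: children EOPVZ:{A}, Y:{T} ∪→ {A,T}; cost 1
per-site changes: [4, 3, 4, 3, 3]; total = 17

17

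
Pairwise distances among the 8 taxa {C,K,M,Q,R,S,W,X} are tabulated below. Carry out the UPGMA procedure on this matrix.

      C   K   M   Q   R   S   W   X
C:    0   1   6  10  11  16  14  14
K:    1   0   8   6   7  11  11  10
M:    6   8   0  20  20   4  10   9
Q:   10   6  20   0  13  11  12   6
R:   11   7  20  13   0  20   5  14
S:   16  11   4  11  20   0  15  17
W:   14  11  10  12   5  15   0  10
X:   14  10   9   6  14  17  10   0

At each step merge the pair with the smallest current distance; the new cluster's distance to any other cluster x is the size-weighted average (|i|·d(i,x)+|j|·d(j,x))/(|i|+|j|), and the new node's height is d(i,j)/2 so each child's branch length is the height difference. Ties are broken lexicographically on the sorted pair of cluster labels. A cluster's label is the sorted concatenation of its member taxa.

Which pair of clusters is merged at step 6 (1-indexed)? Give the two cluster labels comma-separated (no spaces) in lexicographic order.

CKQX,RW

1. join C+K (d=1) ⇒ CK; edges |C|=1/2, |K|=1/2
  updated: d(CK,M)=7, d(CK,Q)=8, d(CK,R)=9, d(CK,S)=27/2, d(CK,W)=25/2, d(CK,X)=12
2. join M+S (d=4) ⇒ MS; edges |M|=2, |S|=2
  updated: d(CK,MS)=41/4, d(MS,Q)=31/2, d(MS,R)=20, d(MS,W)=25/2, d(MS,X)=13
3. join R+W (d=5) ⇒ RW; edges |R|=5/2, |W|=5/2
  updated: d(CK,RW)=43/4, d(MS,RW)=65/4, d(Q,RW)=25/2, d(RW,X)=12
4. join Q+X (d=6) ⇒ QX; edges |Q|=3, |X|=3
  updated: d(CK,QX)=10, d(MS,QX)=57/4, d(QX,RW)=49/4
5. join CK+QX (d=10) ⇒ CKQX; edges |CK|=9/2, |QX|=2
  updated: d(CKQX,MS)=49/4, d(CKQX,RW)=23/2
6. join CKQX+RW (d=23/2) ⇒ CKQRWX; edges |CKQX|=3/4, |RW|=13/4
  updated: d(CKQRWX,MS)=163/12
7. join CKQRWX+MS (d=163/12) ⇒ CKMQRSWX; edges |CKQRWX|=25/24, |MS|=115/24
final tree: ((((C:1/2,K:1/2):9/2,(Q:3,X:3):2):3/4,(R:5/2,W:5/2):13/4):25/24,(M:2,S:2):115/24)
total length: 97/3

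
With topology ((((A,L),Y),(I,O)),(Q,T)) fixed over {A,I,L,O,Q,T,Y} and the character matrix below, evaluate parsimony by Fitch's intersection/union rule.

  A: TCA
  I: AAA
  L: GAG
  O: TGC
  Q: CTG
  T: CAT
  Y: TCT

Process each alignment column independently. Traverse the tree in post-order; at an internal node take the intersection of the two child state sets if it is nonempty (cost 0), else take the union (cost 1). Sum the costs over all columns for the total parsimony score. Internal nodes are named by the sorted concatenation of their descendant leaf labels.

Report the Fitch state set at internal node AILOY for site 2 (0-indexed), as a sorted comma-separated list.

site 0, node AL: A={T} ∪ L={G} → {G,T} (+1)
site 0, node ALY: AL={G,T} ∩ Y={T} → {T} (+0)
site 0, node IO: I={A} ∪ O={T} → {A,T} (+1)
site 0, node AILOY: ALY={T} ∩ IO={A,T} → {T} (+0)
site 0, node QT: Q={C} ∩ T={C} → {C} (+0)
site 0, node AILOQTY: AILOY={T} ∪ QT={C} → {C,T} (+1)
site 1, node AL: A={C} ∪ L={A} → {A,C} (+1)
site 1, node ALY: AL={A,C} ∩ Y={C} → {C} (+0)
site 1, node IO: I={A} ∪ O={G} → {A,G} (+1)
site 1, node AILOY: ALY={C} ∪ IO={A,G} → {A,C,G} (+1)
site 1, node QT: Q={T} ∪ T={A} → {A,T} (+1)
site 1, node AILOQTY: AILOY={A,C,G} ∩ QT={A,T} → {A} (+0)
site 2, node AL: A={A} ∪ L={G} → {A,G} (+1)
site 2, node ALY: AL={A,G} ∪ Y={T} → {A,G,T} (+1)
site 2, node IO: I={A} ∪ O={C} → {A,C} (+1)
site 2, node AILOY: ALY={A,G,T} ∩ IO={A,C} → {A} (+0)
site 2, node QT: Q={G} ∪ T={T} → {G,T} (+1)
site 2, node AILOQTY: AILOY={A} ∪ QT={G,T} → {A,G,T} (+1)
per-site changes: [3, 4, 5]; total = 12

A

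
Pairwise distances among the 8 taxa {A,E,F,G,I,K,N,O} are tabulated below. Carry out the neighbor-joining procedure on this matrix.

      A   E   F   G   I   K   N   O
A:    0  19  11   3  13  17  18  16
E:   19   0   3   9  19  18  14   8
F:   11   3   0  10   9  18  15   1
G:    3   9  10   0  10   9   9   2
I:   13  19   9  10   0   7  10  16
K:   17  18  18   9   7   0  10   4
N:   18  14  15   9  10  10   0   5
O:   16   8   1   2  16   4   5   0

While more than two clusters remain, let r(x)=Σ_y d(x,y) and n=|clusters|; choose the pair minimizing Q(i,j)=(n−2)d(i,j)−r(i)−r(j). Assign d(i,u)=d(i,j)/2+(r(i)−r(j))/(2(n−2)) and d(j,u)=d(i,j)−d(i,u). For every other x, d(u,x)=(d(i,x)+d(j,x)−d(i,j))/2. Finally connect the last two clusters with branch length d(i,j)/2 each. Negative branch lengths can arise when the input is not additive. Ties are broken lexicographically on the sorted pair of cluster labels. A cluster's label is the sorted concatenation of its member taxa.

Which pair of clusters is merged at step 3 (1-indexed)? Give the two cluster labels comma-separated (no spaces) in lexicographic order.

1. join E+F (d=3, Q=-139) ⇒ EF; edges |E|=41/12, |F|=-5/12
  updated: d(A,EF)=27/2, d(EF,G)=8, d(EF,I)=25/2, d(EF,K)=33/2, d(EF,N)=13, d(EF,O)=3
2. join A+G (d=3, Q=-213/2) ⇒ AG; edges |A|=109/20, |G|=-49/20
  updated: d(AG,EF)=37/4, d(AG,I)=10, d(AG,K)=23/2, d(AG,N)=12, d(AG,O)=15/2
3. join EF+O (d=3, Q=-311/4) ⇒ EFO; edges |EF|=123/32, |O|=-27/32
  updated: d(AG,EFO)=55/8, d(EFO,I)=51/4, d(EFO,K)=35/4, d(EFO,N)=15/2
4. join I+K (d=7, Q=-56) ⇒ IK; edges |I|=47/12, |K|=37/12
  updated: d(AG,IK)=29/4, d(EFO,IK)=29/4, d(IK,N)=13/2
5. join AG+EFO (d=55/8, Q=-34) ⇒ AEFGO; edges |AG|=73/16, |EFO|=37/16
  updated: d(AEFGO,IK)=61/16, d(AEFGO,N)=101/16
6. join AEFGO+IK (d=61/16, Q=-133/8) ⇒ AEFGIKO; edges |AEFGO|=29/16, |IK|=2
  updated: d(AEFGIKO,N)=9/2
7. join AEFGIKO+N (d=9/2) ⇒ AEFGIKNO; edges |AEFGIKO|=9/4, |N|=9/4
final tree: ((((A:109/20,G:-49/20):73/16,((E:41/12,F:-5/12):123/32,O:-27/32):37/16):29/16,(I:47/12,K:37/12):2):9/4,N:9/4)
total length: 499/16

EF,O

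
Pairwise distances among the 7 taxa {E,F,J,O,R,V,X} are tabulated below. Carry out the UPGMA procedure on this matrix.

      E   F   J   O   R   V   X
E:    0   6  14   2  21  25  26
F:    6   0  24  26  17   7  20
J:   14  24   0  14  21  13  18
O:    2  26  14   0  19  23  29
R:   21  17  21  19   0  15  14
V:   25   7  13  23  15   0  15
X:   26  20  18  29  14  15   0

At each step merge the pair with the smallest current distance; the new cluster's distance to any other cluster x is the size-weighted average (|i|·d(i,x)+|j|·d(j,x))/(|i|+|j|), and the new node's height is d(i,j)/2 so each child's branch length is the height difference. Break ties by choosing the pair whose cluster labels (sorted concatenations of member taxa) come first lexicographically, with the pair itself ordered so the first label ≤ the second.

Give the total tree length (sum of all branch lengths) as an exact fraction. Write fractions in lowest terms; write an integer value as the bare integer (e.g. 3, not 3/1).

1. join E+O (d=2) ⇒ EO; edges |E|=1, |O|=1
  updated: d(EO,F)=16, d(EO,J)=14, d(EO,R)=20, d(EO,V)=24, d(EO,X)=55/2
2. join F+V (d=7) ⇒ FV; edges |F|=7/2, |V|=7/2
  updated: d(EO,FV)=20, d(FV,J)=37/2, d(FV,R)=16, d(FV,X)=35/2
3. join EO+J (d=14) ⇒ EJO; edges |EO|=6, |J|=7
  updated: d(EJO,FV)=39/2, d(EJO,R)=61/3, d(EJO,X)=73/3
4. join R+X (d=14) ⇒ RX; edges |R|=7, |X|=7
  updated: d(EJO,RX)=67/3, d(FV,RX)=67/4
5. join FV+RX (d=67/4) ⇒ FRVX; edges |FV|=39/8, |RX|=11/8
  updated: d(EJO,FRVX)=251/12
6. join EJO+FRVX (d=251/12) ⇒ EFJORVX; edges |EJO|=83/24, |FRVX|=25/12
final tree: (((E:1,O:1):6,J:7):83/24,((F:7/2,V:7/2):39/8,(R:7,X:7):11/8):25/12)
total length: 1147/24

1147/24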